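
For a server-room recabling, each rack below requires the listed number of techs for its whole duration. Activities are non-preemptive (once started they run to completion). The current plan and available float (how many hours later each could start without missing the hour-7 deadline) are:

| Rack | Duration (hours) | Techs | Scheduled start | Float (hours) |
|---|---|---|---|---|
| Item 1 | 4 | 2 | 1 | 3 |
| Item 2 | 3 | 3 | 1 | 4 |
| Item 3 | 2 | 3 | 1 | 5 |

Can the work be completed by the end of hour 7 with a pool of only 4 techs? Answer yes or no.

no

The minimum achievable peak is 5; 4 < 5, so no feasible schedule stays within the cap.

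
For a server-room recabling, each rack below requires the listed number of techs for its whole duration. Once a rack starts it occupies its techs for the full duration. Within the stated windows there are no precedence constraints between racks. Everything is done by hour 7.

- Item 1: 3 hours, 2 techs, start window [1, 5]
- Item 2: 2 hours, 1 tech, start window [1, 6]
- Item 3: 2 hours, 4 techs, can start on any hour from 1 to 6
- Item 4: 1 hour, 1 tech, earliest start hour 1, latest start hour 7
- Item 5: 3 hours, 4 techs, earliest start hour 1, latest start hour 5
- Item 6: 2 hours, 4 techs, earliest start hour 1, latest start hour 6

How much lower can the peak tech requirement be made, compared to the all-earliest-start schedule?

10

Early-start peak: h1:16  h2:15  h3:6  h4:0  h5:0  h6:0  h7:0 ⇒ 16.
Leveled (Item 1@1, Item 2@4, Item 3@1, Item 4@4, Item 5@3, Item 6@6): h1:6  h2:6  h3:6  h4:6  h5:5  h6:4  h7:4 ⇒ 6.
Reduction 16 − 6 = 10.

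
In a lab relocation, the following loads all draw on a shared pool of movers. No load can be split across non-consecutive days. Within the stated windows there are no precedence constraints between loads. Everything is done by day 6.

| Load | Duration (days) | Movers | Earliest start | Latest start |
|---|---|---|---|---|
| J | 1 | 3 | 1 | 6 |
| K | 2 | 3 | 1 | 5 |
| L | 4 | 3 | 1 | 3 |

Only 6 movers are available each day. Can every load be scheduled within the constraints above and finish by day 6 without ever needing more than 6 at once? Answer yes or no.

Schedule J@1, K@1, L@2: d1:6  d2:6  d3:3  d4:3  d5:3  d6:0 — peak 6 ≤ 6.

yes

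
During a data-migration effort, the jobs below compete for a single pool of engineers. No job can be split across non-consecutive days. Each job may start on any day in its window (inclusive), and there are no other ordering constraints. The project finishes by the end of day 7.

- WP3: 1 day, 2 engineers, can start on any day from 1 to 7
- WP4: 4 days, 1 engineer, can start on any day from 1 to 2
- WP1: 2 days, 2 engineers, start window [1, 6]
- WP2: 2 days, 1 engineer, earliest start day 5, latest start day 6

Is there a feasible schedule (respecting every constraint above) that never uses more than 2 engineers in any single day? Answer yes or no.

The minimum achievable peak is 3; 2 < 3, so no feasible schedule stays within the cap.

no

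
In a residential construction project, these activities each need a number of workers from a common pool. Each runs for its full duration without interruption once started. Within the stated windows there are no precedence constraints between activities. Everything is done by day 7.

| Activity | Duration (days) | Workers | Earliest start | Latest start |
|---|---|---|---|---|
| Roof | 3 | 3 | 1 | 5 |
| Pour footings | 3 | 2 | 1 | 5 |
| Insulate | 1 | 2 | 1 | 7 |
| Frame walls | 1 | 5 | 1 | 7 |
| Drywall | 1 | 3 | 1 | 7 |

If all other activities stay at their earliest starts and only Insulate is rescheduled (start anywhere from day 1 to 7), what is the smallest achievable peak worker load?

13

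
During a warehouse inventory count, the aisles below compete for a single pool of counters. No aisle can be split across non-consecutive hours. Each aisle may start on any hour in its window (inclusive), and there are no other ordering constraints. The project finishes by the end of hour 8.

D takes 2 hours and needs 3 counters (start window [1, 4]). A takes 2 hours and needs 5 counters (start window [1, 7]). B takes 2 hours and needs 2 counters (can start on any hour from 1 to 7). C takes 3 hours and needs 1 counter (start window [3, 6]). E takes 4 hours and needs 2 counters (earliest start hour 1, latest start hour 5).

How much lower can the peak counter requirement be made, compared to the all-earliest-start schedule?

Early-start peak: h1:12  h2:12  h3:3  h4:3  h5:1  h6:0  h7:0  h8:0 ⇒ 12.
Leveled (D@1, A@3, B@1, C@5, E@5): h1:5  h2:5  h3:5  h4:5  h5:3  h6:3  h7:3  h8:2 ⇒ 5.
Reduction 12 − 5 = 7.

7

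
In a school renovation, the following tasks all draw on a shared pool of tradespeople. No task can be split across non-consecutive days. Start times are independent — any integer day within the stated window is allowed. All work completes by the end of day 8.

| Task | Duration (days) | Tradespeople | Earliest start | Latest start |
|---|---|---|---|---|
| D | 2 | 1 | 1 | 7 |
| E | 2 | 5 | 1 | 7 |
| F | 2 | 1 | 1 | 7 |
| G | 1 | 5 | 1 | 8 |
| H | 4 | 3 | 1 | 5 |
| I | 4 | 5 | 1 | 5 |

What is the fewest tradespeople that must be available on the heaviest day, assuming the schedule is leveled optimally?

Early-start (D@1, E@1, F@1, G@1, H@1, I@1) gives peak 20: d1:20  d2:15  d3:8  d4:8  d5:0  d6:0  d7:0  d8:0.
Shift G→3, H→3, I→4.
Schedule D@1, E@1, F@1, G@3, H@3, I@4: d1:7  d2:7  d3:8  d4:8  d5:8  d6:8  d7:5  d8:0 — peak 8.

8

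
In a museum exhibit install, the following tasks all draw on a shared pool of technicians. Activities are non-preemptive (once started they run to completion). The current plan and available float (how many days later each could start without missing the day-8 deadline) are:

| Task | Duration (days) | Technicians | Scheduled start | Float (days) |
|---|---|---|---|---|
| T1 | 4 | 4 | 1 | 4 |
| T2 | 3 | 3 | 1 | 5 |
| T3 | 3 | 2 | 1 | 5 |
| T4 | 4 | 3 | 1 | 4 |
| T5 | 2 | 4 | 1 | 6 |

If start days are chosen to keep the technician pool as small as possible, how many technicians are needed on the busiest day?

7

Early-start (T1@1, T2@1, T3@1, T4@1, T5@1) gives peak 16: d1:16  d2:16  d3:12  d4:7  d5:0  d6:0  d7:0  d8:0.
Shift T3→4, T4→5, T5→7.
Schedule T1@1, T2@1, T3@4, T4@5, T5@7: d1:7  d2:7  d3:7  d4:6  d5:5  d6:5  d7:7  d8:7 — peak 7.
Total technician-days = 51 over 8 days ⇒ peak ≥ ⌈51/8⌉ = 7, so 7 is optimal.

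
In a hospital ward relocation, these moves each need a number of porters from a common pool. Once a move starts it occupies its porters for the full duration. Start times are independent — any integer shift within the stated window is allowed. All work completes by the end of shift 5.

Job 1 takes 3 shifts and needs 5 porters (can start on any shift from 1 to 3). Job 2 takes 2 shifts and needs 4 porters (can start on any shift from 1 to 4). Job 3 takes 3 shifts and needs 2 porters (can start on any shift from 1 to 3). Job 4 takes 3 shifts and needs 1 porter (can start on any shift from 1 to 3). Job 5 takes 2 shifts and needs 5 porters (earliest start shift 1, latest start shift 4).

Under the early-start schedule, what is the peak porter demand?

Early-start schedule: Job 1@1, Job 2@1, Job 3@1, Job 4@1, Job 5@1.
Load per shift: shift 1: 17, shift 2: 17, shift 3: 8, shift 4: 0, shift 5: 0.
Peak is 17.

17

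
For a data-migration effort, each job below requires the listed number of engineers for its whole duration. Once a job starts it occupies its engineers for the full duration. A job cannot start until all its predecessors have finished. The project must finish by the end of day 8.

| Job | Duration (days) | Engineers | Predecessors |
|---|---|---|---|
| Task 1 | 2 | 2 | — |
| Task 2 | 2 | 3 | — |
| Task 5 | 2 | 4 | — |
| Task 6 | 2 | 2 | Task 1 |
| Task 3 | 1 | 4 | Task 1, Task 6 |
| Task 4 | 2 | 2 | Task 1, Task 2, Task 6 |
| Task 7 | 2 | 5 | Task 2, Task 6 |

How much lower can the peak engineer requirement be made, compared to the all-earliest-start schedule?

Early-start peak: d1:9  d2:9  d3:2  d4:2  d5:11  d6:7  d7:0  d8:0 ⇒ 11.
Leveled (Task 1@1, Task 2@1, Task 5@3, Task 6@3, Task 3@5, Task 4@5, Task 7@7): d1:5  d2:5  d3:6  d4:6  d5:6  d6:2  d7:5  d8:5 ⇒ 6.
Reduction 11 − 6 = 5.

5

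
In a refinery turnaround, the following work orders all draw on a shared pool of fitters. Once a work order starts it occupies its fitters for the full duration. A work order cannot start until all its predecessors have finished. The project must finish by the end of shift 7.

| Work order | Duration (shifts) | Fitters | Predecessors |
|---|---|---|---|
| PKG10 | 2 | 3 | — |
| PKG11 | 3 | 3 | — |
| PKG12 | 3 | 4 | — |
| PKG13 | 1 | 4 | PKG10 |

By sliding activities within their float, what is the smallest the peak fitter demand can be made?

Early-start (PKG10@1, PKG11@1, PKG12@1, PKG13@3) gives peak 11: s1:10  s2:10  s3:11  s4:0  s5:0  s6:0  s7:0.
Shift PKG12→4, PKG13→7.
Schedule PKG10@1, PKG11@1, PKG12@4, PKG13@7: s1:6  s2:6  s3:3  s4:4  s5:4  s6:4  s7:4 — peak 6.

6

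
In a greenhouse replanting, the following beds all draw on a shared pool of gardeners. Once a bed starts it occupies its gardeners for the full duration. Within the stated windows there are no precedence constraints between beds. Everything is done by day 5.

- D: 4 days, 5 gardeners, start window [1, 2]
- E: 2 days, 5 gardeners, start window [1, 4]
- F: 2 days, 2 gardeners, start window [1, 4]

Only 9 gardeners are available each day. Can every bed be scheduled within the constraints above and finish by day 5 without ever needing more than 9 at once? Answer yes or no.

no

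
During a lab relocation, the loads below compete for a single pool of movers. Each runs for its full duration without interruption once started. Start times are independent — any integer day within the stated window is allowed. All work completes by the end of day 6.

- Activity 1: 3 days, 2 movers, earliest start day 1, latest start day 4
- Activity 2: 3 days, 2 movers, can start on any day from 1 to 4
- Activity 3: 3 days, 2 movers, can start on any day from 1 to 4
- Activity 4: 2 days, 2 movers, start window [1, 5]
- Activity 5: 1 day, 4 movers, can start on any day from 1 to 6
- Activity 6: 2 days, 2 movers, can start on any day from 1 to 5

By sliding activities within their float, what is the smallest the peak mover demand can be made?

6

Early-start (Activity 1@1, Activity 2@1, Activity 3@1, Activity 4@1, Activity 5@1, Activity 6@1) gives peak 14: d1:14  d2:10  d3:6  d4:0  d5:0  d6:0.
Shift Activity 4→4, Activity 5→4, Activity 6→5.
Schedule Activity 1@1, Activity 2@1, Activity 3@1, Activity 4@4, Activity 5@4, Activity 6@5: d1:6  d2:6  d3:6  d4:6  d5:4  d6:2 — peak 6.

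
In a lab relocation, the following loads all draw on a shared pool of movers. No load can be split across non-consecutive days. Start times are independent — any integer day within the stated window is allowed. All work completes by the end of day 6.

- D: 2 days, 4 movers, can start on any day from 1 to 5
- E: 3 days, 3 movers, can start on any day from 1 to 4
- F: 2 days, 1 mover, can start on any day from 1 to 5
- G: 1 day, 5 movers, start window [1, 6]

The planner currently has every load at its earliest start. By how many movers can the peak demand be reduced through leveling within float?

8

Early-start peak: d1:13  d2:8  d3:3  d4:0  d5:0  d6:0 ⇒ 13.
Leveled (D@1, E@3, F@1, G@6): d1:5  d2:5  d3:3  d4:3  d5:3  d6:5 ⇒ 5.
Reduction 13 − 5 = 8.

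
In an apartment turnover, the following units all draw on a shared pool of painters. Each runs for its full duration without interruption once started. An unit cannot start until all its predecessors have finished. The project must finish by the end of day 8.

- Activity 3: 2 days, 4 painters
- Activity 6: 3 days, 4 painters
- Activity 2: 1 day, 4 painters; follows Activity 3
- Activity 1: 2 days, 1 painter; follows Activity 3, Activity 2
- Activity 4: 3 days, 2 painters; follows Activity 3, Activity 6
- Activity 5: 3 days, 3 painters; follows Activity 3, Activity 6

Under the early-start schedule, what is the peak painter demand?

8

Early-start schedule: Activity 3@1, Activity 6@1, Activity 2@3, Activity 1@4, Activity 4@4, Activity 5@4.
Load per day: day 1: 8, day 2: 8, day 3: 8, day 4: 6, day 5: 6, day 6: 5, day 7: 0, day 8: 0.
Peak is 8.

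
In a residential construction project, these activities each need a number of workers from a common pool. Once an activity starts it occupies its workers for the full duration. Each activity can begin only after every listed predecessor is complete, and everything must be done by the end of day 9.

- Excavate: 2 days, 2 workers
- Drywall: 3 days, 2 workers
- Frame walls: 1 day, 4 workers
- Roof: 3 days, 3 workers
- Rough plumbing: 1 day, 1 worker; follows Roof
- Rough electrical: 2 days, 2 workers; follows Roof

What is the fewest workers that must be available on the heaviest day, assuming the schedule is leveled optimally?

Early-start (Excavate@1, Drywall@1, Frame walls@1, Roof@1, Rough plumbing@4, Rough electrical@4) gives peak 11: d1:11  d2:7  d3:5  d4:3  d5:2  d6:0  d7:0  d8:0  d9:0.
Shift Frame walls→4, Roof→5, Rough plumbing→8, Rough electrical→8.
Schedule Excavate@1, Drywall@1, Frame walls@4, Roof@5, Rough plumbing@8, Rough electrical@8: d1:4  d2:4  d3:2  d4:4  d5:3  d6:3  d7:3  d8:3  d9:2 — peak 4.
Total worker-days = 28 over 9 days ⇒ peak ≥ ⌈28/9⌉ = 4, so 4 is optimal.

4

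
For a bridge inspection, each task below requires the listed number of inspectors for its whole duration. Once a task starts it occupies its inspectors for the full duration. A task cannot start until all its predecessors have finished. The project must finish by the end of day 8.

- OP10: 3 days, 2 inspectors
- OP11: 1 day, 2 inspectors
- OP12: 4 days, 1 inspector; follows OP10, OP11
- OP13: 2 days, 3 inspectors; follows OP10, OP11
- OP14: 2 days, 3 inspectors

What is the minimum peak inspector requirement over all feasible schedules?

4

Early-start (OP10@1, OP11@1, OP12@4, OP13@4, OP14@1) gives peak 7: d1:7  d2:5  d3:2  d4:4  d5:4  d6:1  d7:1  d8:0.
Shift OP14→6.
Schedule OP10@1, OP11@1, OP12@4, OP13@4, OP14@6: d1:4  d2:2  d3:2  d4:4  d5:4  d6:4  d7:4  d8:0 — peak 4.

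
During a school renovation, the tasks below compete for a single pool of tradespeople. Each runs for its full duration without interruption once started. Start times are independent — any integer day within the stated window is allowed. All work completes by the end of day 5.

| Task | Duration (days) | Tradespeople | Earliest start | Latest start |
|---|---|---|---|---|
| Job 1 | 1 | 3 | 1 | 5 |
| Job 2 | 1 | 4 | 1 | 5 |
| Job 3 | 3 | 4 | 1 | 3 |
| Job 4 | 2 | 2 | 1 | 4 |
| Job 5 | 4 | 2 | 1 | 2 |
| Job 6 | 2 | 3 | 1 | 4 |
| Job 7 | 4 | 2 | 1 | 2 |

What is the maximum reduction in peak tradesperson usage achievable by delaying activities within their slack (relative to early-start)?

Early-start peak: d1:20  d2:13  d3:8  d4:4  d5:0 ⇒ 20.
Leveled (Job 1@1, Job 2@1, Job 3@3, Job 4@2, Job 5@2, Job 6@1, Job 7@2): d1:10  d2:9  d3:10  d4:8  d5:8 ⇒ 10.
Reduction 20 − 10 = 10.

10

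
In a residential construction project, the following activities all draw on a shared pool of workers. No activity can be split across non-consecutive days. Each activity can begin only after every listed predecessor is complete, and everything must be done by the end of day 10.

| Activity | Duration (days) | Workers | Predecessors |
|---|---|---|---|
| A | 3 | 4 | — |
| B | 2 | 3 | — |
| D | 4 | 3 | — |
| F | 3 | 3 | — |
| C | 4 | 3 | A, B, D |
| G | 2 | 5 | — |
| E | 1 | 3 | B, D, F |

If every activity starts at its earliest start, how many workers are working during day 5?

6

At early start, day 5 has: C, E.
Demand: 3 + 3 = 6.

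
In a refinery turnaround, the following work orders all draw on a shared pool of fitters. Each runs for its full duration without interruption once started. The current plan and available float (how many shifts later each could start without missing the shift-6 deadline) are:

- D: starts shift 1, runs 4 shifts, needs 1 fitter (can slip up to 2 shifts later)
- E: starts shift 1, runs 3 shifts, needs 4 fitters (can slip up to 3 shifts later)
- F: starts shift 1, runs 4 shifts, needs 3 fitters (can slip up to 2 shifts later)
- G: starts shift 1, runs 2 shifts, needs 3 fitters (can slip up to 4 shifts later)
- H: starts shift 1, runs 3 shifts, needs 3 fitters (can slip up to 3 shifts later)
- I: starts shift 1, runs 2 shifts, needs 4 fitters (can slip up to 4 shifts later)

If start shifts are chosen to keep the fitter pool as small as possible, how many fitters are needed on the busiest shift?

9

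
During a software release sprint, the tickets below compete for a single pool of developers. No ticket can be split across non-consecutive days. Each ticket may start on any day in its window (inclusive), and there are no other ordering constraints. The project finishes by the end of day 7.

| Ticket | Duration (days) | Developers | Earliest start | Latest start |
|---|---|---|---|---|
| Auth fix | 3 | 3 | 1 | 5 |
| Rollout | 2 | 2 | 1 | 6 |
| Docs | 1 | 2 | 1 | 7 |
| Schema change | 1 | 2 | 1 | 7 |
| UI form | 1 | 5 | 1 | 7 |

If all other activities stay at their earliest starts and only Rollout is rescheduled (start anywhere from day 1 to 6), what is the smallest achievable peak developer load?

12

Rollout@1: d1:14  d2:5  d3:3  d4:0  d5:0  d6:0  d7:0 → peak 14
Rollout@2: d1:12  d2:5  d3:5  d4:0  d5:0  d6:0  d7:0 → peak 12
Rollout@3: d1:12  d2:3  d3:5  d4:2  d5:0  d6:0  d7:0 → peak 12
Rollout@4: d1:12  d2:3  d3:3  d4:2  d5:2  d6:0  d7:0 → peak 12
Rollout@5: d1:12  d2:3  d3:3  d4:0  d5:2  d6:2  d7:0 → peak 12
Rollout@6: d1:12  d2:3  d3:3  d4:0  d5:0  d6:2  d7:2 → peak 12
Best is Rollout@2, peak 12.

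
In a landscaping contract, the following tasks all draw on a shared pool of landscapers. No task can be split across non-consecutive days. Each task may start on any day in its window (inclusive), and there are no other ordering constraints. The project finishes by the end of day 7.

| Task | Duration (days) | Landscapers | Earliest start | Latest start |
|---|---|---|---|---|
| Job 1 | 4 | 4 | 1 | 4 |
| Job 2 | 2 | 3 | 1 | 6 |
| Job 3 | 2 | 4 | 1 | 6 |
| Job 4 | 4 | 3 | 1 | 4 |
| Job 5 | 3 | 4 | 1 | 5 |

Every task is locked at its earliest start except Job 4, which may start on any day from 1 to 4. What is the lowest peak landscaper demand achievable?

15

Job 4@1: d1:18  d2:18  d3:11  d4:7  d5:0  d6:0  d7:0 → peak 18
Job 4@2: d1:15  d2:18  d3:11  d4:7  d5:3  d6:0  d7:0 → peak 18
Job 4@3: d1:15  d2:15  d3:11  d4:7  d5:3  d6:3  d7:0 → peak 15
Job 4@4: d1:15  d2:15  d3:8  d4:7  d5:3  d6:3  d7:3 → peak 15
Best is Job 4@3, peak 15.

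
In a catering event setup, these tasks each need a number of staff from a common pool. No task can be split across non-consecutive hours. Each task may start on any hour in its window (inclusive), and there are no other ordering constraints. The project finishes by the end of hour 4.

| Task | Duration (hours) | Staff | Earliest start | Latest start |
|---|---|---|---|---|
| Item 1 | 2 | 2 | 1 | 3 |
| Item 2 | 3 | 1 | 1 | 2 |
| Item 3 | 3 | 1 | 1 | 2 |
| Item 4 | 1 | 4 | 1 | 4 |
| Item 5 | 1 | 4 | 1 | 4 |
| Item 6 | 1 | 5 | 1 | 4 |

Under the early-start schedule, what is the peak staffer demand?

17

Early-start schedule: Item 1@1, Item 2@1, Item 3@1, Item 4@1, Item 5@1, Item 6@1.
Load per hour: hour 1: 17, hour 2: 4, hour 3: 2, hour 4: 0.
Peak is 17.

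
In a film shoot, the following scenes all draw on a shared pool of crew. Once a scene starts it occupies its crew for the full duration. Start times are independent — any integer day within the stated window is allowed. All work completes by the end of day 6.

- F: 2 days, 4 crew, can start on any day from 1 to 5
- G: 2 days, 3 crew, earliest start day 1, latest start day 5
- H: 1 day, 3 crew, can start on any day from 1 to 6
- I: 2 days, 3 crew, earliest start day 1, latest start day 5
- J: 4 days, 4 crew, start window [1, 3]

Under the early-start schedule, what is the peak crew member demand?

17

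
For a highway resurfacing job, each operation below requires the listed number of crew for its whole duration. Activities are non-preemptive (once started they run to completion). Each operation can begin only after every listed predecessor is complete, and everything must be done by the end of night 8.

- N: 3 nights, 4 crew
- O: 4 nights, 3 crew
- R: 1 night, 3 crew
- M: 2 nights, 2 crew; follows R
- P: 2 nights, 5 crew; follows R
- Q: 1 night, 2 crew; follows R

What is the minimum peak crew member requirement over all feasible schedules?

7

Early-start (N@1, O@1, R@1, M@2, P@2, Q@2) gives peak 16: n1:10  n2:16  n3:14  n4:3  n5:0  n6:0  n7:0  n8:0.
Shift R→4, M→5, P→5, Q→7.
Schedule N@1, O@1, R@4, M@5, P@5, Q@7: n1:7  n2:7  n3:7  n4:6  n5:7  n6:7  n7:2  n8:0 — peak 7.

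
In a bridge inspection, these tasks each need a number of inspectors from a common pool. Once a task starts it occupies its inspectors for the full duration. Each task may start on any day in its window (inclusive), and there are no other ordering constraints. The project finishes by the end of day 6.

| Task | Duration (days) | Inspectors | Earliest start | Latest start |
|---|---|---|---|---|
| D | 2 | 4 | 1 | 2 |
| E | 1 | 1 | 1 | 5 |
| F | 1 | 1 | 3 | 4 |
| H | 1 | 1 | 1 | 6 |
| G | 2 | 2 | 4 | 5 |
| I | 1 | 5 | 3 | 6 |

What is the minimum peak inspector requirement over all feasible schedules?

5

Early-start (D@1, E@1, F@3, H@1, G@4, I@3) gives peak 6: d1:6  d2:4  d3:6  d4:2  d5:2  d6:0.
Shift H→2, I→6.
Schedule D@1, E@1, F@3, H@2, G@4, I@6: d1:5  d2:5  d3:1  d4:2  d5:2  d6:5 — peak 5.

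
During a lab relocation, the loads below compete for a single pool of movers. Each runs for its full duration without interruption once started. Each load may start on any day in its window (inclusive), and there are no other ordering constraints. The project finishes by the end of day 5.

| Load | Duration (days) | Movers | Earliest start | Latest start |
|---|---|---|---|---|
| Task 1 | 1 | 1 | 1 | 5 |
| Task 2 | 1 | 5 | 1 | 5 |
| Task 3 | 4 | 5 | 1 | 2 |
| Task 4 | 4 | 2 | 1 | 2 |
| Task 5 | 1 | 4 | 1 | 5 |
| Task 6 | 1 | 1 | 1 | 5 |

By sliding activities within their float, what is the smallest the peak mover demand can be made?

Early-start (Task 1@1, Task 2@1, Task 3@1, Task 4@1, Task 5@1, Task 6@1) gives peak 18: d1:18  d2:7  d3:7  d4:7  d5:0.
Shift Task 3→2, Task 5→5.
Schedule Task 1@1, Task 2@1, Task 3@2, Task 4@1, Task 5@5, Task 6@1: d1:9  d2:7  d3:7  d4:7  d5:9 — peak 9.

9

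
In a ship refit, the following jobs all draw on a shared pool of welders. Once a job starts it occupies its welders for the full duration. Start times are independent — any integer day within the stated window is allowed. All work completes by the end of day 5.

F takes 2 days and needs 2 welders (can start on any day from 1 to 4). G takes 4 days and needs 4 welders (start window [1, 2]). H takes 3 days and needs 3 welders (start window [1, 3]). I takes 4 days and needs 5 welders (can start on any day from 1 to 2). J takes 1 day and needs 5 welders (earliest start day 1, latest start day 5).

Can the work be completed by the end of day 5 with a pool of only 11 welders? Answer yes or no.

no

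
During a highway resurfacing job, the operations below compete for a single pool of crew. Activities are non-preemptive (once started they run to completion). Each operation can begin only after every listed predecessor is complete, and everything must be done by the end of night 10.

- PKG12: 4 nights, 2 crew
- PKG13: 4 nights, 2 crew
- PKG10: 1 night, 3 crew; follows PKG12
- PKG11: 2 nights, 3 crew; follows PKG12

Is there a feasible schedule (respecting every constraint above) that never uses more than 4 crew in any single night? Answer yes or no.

Schedule PKG12@1, PKG13@1, PKG10@5, PKG11@6: n1:4  n2:4  n3:4  n4:4  n5:3  n6:3  n7:3  n8:0  n9:0  n10:0 — peak 4 ≤ 4.

yes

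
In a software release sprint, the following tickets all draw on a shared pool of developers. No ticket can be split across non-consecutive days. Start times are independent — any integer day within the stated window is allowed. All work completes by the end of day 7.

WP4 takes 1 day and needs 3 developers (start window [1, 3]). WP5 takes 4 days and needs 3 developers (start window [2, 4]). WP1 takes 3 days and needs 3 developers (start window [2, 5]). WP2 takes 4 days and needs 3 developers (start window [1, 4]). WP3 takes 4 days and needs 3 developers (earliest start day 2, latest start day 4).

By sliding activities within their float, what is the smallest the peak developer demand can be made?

9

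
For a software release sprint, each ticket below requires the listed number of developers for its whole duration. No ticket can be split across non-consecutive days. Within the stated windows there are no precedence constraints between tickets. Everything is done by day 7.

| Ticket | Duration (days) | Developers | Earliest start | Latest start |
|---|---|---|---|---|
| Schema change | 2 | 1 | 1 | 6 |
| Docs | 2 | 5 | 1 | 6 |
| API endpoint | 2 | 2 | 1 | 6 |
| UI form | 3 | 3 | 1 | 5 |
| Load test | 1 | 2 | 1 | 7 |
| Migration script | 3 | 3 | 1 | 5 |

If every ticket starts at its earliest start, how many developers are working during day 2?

14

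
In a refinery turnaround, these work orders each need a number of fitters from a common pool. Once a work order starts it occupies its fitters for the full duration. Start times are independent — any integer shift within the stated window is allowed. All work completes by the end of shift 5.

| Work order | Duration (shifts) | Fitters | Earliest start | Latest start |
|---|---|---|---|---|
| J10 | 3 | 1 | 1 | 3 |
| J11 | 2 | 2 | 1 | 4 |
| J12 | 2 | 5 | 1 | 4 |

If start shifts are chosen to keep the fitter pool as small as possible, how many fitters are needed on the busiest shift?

Early-start (J10@1, J11@1, J12@1) gives peak 8: s1:8  s2:8  s3:1  s4:0  s5:0.
Shift J12→4.
Schedule J10@1, J11@1, J12@4: s1:3  s2:3  s3:1  s4:5  s5:5 — peak 5.

5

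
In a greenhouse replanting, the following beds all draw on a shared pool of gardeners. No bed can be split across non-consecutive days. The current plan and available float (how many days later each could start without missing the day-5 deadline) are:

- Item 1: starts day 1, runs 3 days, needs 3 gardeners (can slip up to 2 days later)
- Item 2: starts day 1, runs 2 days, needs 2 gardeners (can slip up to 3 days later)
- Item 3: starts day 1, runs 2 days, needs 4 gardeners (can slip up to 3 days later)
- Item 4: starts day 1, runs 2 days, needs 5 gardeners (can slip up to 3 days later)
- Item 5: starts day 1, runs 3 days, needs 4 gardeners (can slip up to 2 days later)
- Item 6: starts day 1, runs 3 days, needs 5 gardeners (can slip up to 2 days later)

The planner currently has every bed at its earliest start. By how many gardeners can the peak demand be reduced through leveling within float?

11

Early-start peak: d1:23  d2:23  d3:12  d4:0  d5:0 ⇒ 23.
Leveled (Item 1@1, Item 2@4, Item 3@1, Item 4@1, Item 5@3, Item 6@3): d1:12  d2:12  d3:12  d4:11  d5:11 ⇒ 12.
Reduction 23 − 12 = 11.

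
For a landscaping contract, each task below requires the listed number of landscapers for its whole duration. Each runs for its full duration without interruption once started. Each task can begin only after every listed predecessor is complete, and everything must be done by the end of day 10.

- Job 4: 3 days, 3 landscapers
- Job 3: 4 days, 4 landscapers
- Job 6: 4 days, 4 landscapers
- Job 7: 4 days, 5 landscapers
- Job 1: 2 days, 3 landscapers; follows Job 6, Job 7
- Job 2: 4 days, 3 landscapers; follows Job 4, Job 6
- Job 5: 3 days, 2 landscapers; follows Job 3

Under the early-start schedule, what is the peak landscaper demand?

16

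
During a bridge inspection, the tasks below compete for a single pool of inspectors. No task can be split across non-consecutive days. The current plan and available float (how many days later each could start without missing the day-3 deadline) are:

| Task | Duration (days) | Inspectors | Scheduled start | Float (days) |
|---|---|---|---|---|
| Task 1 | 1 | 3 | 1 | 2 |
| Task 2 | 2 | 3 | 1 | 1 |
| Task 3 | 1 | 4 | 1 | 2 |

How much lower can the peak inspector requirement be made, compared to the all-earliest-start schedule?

4

Early-start peak: d1:10  d2:3  d3:0 ⇒ 10.
Leveled (Task 1@1, Task 2@1, Task 3@3): d1:6  d2:3  d3:4 ⇒ 6.
Reduction 10 − 6 = 4.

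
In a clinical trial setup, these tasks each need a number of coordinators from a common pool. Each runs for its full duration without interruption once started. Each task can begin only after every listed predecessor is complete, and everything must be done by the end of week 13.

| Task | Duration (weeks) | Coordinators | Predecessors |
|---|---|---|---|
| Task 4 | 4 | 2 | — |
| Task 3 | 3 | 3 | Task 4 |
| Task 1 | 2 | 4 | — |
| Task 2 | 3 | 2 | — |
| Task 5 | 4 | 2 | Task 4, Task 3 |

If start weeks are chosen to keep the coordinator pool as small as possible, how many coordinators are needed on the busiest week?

4

Early-start (Task 4@1, Task 3@5, Task 1@1, Task 2@1, Task 5@8) gives peak 8: w1:8  w2:8  w3:4  w4:2  w5:3  w6:3  w7:3  w8:2  w9:2  w10:2  w11:2  w12:0  w13:0.
Shift Task 1→8, Task 5→10.
Schedule Task 4@1, Task 3@5, Task 1@8, Task 2@1, Task 5@10: w1:4  w2:4  w3:4  w4:2  w5:3  w6:3  w7:3  w8:4  w9:4  w10:2  w11:2  w12:2  w13:2 — peak 4.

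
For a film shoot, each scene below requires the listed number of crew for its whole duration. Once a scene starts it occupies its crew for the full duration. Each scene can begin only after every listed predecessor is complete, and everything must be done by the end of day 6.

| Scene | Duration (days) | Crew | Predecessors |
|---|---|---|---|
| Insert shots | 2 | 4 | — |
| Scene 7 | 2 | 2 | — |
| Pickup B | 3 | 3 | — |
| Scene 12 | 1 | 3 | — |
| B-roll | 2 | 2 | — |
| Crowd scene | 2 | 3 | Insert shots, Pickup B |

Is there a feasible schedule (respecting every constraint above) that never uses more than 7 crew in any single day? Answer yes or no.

Schedule Insert shots@1, Scene 7@3, Pickup B@1, Scene 12@4, B-roll@3, Crowd scene@5: d1:7  d2:7  d3:7  d4:7  d5:3  d6:3 — peak 7 ≤ 7.

yes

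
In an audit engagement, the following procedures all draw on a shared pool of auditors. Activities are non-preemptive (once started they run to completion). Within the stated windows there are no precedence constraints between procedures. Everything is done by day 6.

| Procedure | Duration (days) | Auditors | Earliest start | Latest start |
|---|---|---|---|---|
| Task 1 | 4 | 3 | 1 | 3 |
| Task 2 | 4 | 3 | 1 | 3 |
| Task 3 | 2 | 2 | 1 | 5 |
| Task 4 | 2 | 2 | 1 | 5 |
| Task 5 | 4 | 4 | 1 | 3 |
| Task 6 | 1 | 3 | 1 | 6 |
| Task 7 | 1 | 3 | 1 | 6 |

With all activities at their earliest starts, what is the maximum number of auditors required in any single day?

Early-start schedule: Task 1@1, Task 2@1, Task 3@1, Task 4@1, Task 5@1, Task 6@1, Task 7@1.
Load per day: day 1: 20, day 2: 14, day 3: 10, day 4: 10, day 5: 0, day 6: 0.
Peak is 20.

20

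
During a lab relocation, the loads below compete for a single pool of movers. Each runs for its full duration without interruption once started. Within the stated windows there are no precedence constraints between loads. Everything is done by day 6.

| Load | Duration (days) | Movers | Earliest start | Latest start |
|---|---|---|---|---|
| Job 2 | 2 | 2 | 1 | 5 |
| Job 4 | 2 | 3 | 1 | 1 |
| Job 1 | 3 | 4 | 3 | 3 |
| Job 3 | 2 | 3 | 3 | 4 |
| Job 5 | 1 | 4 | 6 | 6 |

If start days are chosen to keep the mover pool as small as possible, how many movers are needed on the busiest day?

7

Schedule Job 2@1, Job 4@1, Job 1@3, Job 3@3, Job 5@6: d1:5  d2:5  d3:7  d4:7  d5:4  d6:4 — peak 7.
No arrangement of the 10 feasible schedules does better.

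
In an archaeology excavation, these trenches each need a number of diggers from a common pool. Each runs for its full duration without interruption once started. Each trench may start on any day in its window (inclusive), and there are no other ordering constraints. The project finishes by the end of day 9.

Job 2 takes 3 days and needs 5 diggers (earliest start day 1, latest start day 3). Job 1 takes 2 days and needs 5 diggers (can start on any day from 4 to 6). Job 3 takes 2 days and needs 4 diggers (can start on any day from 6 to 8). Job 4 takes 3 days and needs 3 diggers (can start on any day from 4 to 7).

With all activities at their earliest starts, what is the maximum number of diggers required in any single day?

8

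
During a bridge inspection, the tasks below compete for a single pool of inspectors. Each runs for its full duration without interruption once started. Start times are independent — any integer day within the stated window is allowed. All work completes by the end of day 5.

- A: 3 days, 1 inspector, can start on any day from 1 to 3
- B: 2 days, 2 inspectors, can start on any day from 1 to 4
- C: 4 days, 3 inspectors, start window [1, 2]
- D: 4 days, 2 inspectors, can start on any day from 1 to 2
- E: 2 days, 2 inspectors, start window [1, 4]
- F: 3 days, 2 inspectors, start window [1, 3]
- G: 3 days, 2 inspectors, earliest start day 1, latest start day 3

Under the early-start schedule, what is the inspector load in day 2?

14

At early start, day 2 has: A, B, C, D, E, F, G.
Demand: 1 + 2 + 3 + 2 + 2 + 2 + 2 = 14.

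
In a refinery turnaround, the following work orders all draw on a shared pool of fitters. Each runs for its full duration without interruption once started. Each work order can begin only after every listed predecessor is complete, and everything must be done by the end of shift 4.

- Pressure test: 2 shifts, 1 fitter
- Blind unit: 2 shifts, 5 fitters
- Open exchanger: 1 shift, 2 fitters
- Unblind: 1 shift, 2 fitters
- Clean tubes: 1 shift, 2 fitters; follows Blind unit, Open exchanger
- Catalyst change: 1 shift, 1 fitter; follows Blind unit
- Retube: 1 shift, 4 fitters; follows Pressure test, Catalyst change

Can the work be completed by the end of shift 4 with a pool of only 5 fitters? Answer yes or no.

Total fitter-shifts = 23; over 4 shifts the average is 23/4 > 5, so some shift must exceed 5.

no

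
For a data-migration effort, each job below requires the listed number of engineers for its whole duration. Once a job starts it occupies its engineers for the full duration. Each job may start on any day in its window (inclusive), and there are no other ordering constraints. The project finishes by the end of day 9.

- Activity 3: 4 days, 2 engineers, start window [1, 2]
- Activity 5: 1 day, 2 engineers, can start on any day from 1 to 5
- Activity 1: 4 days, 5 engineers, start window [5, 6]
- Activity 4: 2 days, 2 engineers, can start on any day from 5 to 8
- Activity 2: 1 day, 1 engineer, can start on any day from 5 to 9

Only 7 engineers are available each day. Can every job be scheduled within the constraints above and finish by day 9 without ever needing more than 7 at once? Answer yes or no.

Schedule Activity 3@1, Activity 5@1, Activity 1@5, Activity 4@5, Activity 2@7: d1:4  d2:2  d3:2  d4:2  d5:7  d6:7  d7:6  d8:5  d9:0 — peak 7 ≤ 7.

yes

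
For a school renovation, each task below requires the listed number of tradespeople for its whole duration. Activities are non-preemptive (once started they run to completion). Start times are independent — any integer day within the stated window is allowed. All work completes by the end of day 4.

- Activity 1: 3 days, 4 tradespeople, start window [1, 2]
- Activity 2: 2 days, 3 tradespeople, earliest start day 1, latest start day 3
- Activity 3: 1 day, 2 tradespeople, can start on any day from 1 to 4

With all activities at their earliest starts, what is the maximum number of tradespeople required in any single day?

Early-start schedule: Activity 1@1, Activity 2@1, Activity 3@1.
Load per day: day 1: 9, day 2: 7, day 3: 4, day 4: 0.
Peak is 9.

9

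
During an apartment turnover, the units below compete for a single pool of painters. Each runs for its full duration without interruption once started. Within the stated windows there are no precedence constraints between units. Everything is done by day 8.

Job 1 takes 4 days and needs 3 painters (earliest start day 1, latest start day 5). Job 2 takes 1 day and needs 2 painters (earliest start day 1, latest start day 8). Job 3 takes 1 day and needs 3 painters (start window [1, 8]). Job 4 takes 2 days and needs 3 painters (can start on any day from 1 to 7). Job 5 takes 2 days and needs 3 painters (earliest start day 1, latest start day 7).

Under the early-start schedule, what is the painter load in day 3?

3

At early start, day 3 has: Job 1.
Demand: 3 = 3.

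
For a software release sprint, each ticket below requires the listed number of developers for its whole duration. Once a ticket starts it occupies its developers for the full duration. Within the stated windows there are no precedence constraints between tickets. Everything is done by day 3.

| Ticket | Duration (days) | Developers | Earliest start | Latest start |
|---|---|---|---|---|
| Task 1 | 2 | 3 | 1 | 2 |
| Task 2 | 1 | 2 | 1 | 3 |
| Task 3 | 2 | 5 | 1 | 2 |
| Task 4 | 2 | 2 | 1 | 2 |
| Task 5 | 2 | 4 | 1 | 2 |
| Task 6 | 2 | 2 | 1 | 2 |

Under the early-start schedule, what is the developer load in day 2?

16

At early start, day 2 has: Task 1, Task 3, Task 4, Task 5, Task 6.
Demand: 3 + 5 + 2 + 4 + 2 = 16.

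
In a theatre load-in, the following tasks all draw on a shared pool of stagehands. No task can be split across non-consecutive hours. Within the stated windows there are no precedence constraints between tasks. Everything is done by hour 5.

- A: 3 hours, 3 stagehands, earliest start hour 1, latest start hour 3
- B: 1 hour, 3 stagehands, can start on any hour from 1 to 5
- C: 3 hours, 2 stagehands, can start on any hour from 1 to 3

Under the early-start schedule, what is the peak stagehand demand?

Early-start schedule: A@1, B@1, C@1.
Load per hour: hour 1: 8, hour 2: 5, hour 3: 5, hour 4: 0, hour 5: 0.
Peak is 8.

8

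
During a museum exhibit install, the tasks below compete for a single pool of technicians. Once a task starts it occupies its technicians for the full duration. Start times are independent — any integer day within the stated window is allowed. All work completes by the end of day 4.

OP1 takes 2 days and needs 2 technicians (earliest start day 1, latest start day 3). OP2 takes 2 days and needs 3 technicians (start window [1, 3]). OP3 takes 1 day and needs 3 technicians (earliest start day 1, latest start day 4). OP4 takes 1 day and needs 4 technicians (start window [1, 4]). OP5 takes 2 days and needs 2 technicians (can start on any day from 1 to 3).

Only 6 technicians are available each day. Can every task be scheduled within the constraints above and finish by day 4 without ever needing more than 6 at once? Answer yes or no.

yes

Schedule OP1@1, OP2@1, OP3@3, OP4@4, OP5@3: d1:5  d2:5  d3:5  d4:6 — peak 6 ≤ 6.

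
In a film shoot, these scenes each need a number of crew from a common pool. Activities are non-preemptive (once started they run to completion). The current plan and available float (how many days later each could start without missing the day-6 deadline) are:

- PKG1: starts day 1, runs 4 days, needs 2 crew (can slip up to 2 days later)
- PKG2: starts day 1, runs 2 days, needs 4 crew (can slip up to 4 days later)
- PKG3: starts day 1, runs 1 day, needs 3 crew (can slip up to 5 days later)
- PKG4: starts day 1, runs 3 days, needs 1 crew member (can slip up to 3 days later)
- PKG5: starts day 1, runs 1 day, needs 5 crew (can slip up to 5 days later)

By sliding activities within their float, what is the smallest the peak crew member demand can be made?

Early-start (PKG1@1, PKG2@1, PKG3@1, PKG4@1, PKG5@1) gives peak 15: d1:15  d2:7  d3:3  d4:2  d5:0  d6:0.
Shift PKG3→3, PKG4→3, PKG5→5.
Schedule PKG1@1, PKG2@1, PKG3@3, PKG4@3, PKG5@5: d1:6  d2:6  d3:6  d4:3  d5:6  d6:0 — peak 6.

6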